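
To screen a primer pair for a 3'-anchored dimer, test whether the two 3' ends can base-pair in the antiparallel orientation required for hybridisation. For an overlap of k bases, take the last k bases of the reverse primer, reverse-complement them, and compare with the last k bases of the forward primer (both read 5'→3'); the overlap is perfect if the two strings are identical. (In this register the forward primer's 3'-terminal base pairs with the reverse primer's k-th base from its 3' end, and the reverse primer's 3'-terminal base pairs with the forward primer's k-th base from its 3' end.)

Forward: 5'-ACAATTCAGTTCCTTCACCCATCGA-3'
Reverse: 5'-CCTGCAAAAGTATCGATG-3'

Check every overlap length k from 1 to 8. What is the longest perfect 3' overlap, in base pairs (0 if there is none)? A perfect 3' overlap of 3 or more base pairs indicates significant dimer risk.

Last 8 bases (5'→3') — forward …CCCATCGA, reverse …TATCGATG.
Reverse complement of the reverse primer's last 8 bases: CATCGATA; its first k bases are the reverse complement of the reverse primer's last k bases, so a perfect k-base overlap needs the forward primer's last k bases to equal them.
Comparing (forward last k vs required): k=1: A vs C ✗; k=2: GA vs CA ✗; k=3: CGA vs CAT ✗; k=4: TCGA vs CATC ✗; k=5: ATCGA vs CATCG ✗; k=6: CATCGA vs CATCGA ✓; k=7: CCATCGA vs CATCGAT ✗; k=8: CCCATCGA vs CATCGATA ✗.
Only k = 6 is perfect, so the longest perfect 3' overlap is 6.

Longest perfect overlap: 6 complementary base pairs; significant dimer risk (threshold 3).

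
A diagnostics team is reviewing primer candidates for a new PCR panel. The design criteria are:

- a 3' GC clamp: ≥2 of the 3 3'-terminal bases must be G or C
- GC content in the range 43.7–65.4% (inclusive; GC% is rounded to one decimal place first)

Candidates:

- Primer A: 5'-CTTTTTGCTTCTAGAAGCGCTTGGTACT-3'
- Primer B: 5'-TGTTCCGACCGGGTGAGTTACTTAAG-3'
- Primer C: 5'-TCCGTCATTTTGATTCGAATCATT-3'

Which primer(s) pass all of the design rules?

Primer A (28 nt, A=4 T=12 G=6 C=6): 3' end ACT has 1 G/C, need ≥2 ✗; GC 12/28 = 42.9%, outside 43.7–65.4% ✗ — fails.
Primer B (26 nt, A=5 T=8 G=8 C=5): 3' end AAG has 1 G/C, need ≥2 ✗; GC 13/26 = 50.0% ✓ — fails.
Primer C (24 nt, A=5 T=11 G=3 C=5): 3' end ATT has 0 G/C, need ≥2 ✗; GC 8/24 = 33.3%, outside 43.7–65.4% ✗ — fails.

None of the candidates satisfy all criteria.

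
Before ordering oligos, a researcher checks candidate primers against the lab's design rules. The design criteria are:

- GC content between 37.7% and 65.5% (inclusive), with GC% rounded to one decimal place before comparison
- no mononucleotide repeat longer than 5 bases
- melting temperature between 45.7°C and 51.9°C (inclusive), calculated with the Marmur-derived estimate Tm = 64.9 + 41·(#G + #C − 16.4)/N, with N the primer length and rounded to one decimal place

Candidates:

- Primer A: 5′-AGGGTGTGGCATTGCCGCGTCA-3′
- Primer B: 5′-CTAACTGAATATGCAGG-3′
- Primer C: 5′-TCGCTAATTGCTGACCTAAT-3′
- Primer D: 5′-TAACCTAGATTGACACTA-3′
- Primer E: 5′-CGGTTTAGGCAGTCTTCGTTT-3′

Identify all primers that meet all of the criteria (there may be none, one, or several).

Primer C only.

Primer A (22 nt, A=3 T=5 G=9 C=5): GC 14/22 = 63.6% ✓; longest run = 3 ✓; Tm = 64.9 + 41·(14 − 16.4)/22 = 60.4°C, outside 45.7–51.9°C ✗ — fails.
Primer B (17 nt, A=6 T=4 G=4 C=3): GC 7/17 = 41.2% ✓; longest run = 2 ✓; Tm = 64.9 + 41·(7 − 16.4)/17 = 42.2°C, outside 45.7–51.9°C ✗ — fails.
Primer C (20 nt, A=5 T=7 G=3 C=5): GC 8/20 = 40.0% ✓; longest run = 2 ✓; Tm = 64.9 + 41·(8 − 16.4)/20 = 47.7°C ✓ — passes.
Primer D (18 nt, A=7 T=5 G=2 C=4): GC 6/18 = 33.3%, outside 37.7–65.5% ✗; longest run = 2 ✓; Tm = 64.9 + 41·(6 − 16.4)/18 = 41.2°C, outside 45.7–51.9°C ✗ — fails.
Primer E (21 nt, A=2 T=9 G=6 C=4): GC 10/21 = 47.6% ✓; longest run = 3 ✓; Tm = 64.9 + 41·(10 − 16.4)/21 = 52.4°C, outside 45.7–51.9°C ✗ — fails.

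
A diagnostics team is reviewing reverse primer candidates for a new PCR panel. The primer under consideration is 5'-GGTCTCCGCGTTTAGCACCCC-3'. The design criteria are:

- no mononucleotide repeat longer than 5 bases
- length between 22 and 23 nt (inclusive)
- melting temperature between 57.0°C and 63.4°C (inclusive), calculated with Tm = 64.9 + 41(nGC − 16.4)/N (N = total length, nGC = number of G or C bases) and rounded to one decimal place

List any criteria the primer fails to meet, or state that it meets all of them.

Fails: length.

Base counts: A=2, T=5, G=5, C=9 (length 21).
homopolymer run: longest run = 4 ✓
length: length 21, outside 22–23 ✗
Tm: Tm = 64.9 + 41·(14 − 16.4)/21 = 60.2°C ✓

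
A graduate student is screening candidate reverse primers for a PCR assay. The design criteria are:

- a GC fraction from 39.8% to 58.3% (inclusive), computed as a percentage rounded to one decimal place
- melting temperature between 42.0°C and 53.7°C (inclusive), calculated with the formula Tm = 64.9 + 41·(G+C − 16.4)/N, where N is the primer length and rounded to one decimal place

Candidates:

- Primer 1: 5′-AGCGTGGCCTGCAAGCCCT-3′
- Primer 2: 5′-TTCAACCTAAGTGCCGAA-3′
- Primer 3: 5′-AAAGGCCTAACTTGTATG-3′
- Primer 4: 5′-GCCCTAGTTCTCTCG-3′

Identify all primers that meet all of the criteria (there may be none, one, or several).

Primer 2 only.

Primer 1 (19 nt, A=3 T=3 G=6 C=7): GC 13/19 = 68.4%, outside 39.8–58.3% ✗; Tm = 64.9 + 41·(13 − 16.4)/19 = 57.6°C, outside 42.0–53.7°C ✗ — fails.
Primer 2 (18 nt, A=6 T=4 G=3 C=5): GC 8/18 = 44.4% ✓; Tm = 64.9 + 41·(8 − 16.4)/18 = 45.8°C ✓ — passes.
Primer 3 (18 nt, A=6 T=5 G=4 C=3): GC 7/18 = 38.9%, outside 39.8–58.3% ✗; Tm = 64.9 + 41·(7 − 16.4)/18 = 43.5°C ✓ — fails.
Primer 4 (15 nt, A=1 T=5 G=3 C=6): GC 9/15 = 60.0%, outside 39.8–58.3% ✗; Tm = 64.9 + 41·(9 − 16.4)/15 = 44.7°C ✓ — fails.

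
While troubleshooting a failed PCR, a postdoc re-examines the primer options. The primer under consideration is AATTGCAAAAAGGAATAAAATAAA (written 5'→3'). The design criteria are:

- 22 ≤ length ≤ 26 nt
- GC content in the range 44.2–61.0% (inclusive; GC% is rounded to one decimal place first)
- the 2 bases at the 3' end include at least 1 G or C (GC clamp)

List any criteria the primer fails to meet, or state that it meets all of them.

Fails: GC content, GC clamp.

Base counts: A=16, T=4, G=3, C=1 (length 24).
length: length 24 ✓
GC content: GC 4/24 = 16.7%, outside 44.2–61.0% ✗
GC clamp: 3' end AA has 0 G/C, need ≥1 ✗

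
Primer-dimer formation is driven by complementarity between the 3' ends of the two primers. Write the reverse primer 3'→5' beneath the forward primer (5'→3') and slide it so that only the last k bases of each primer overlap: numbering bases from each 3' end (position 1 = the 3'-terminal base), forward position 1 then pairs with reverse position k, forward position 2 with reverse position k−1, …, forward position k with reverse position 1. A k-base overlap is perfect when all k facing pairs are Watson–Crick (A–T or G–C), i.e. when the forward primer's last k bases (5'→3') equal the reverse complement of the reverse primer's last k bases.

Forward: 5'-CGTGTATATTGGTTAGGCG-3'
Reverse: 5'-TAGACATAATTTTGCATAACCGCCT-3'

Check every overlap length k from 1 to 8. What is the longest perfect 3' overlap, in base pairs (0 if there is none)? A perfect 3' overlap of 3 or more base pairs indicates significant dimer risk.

Last 8 bases (5'→3') — forward …GTTAGGCG, reverse …AACCGCCT.
Reverse complement of the reverse primer's last 8 bases: AGGCGGTT; its first k bases are the reverse complement of the reverse primer's last k bases, so a perfect k-base overlap needs the forward primer's last k bases to equal them.
Comparing (forward last k vs required): k=1: G vs A ✗; k=2: CG vs AG ✗; k=3: GCG vs AGG ✗; k=4: GGCG vs AGGC ✗; k=5: AGGCG vs AGGCG ✓; k=6: TAGGCG vs AGGCGG ✗; k=7: TTAGGCG vs AGGCGGT ✗; k=8: GTTAGGCG vs AGGCGGTT ✗.
Only k = 5 is perfect, so the longest perfect 3' overlap is 5.

Longest perfect overlap: 5 complementary base pairs; significant dimer risk (threshold 3).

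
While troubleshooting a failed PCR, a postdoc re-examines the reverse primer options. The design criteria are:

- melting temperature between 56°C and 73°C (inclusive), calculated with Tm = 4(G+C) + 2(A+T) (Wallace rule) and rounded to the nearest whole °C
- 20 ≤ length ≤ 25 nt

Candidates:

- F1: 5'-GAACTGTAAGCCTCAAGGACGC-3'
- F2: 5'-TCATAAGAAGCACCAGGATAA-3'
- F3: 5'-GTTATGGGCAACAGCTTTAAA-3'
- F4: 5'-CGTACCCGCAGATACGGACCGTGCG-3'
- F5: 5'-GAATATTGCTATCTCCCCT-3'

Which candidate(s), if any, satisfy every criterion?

F1 (22 nt, A=7 T=3 G=6 C=6): Tm = 2·10 + 4·12 = 68°C ✓; length 22 ✓ — passes.
F2 (21 nt, A=10 T=3 G=4 C=4): Tm = 2·13 + 4·8 = 58°C ✓; length 21 ✓ — passes.
F3 (21 nt, A=7 T=6 G=5 C=3): Tm = 2·13 + 4·8 = 58°C ✓; length 21 ✓ — passes.
F4 (25 nt, A=5 T=3 G=8 C=9): Tm = 2·8 + 4·17 = 84°C, outside 56–73°C ✗; length 25 ✓ — fails.
F5 (19 nt, A=4 T=7 G=2 C=6): Tm = 2·11 + 4·8 = 54°C, outside 56–73°C ✗; length 19, outside 20–25 ✗ — fails.

F1, F2 and F3.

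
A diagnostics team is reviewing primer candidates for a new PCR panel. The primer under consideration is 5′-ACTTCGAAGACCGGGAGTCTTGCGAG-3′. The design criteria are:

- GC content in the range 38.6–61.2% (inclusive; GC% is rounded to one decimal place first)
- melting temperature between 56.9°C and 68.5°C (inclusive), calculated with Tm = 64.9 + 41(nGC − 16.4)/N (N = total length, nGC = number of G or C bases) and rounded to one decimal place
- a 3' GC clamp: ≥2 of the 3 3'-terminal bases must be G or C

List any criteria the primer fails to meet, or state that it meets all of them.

Base counts: A=6, T=5, G=9, C=6 (length 26).
GC content: GC 15/26 = 57.7% ✓
Tm: Tm = 64.9 + 41·(15 − 16.4)/26 = 62.7°C ✓
GC clamp: 3' end GAG has 2 G/C ✓

Meets all criteria.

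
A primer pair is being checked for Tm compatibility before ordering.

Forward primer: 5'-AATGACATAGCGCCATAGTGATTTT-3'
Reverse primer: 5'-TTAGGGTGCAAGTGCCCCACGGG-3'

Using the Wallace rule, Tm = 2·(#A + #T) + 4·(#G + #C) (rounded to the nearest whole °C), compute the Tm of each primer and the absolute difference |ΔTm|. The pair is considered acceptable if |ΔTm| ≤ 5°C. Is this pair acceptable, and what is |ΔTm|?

Forward: A=8 T=8 G=5 C=4 → Tm = 2·16 + 4·9 = 68°C.
Reverse: A=4 T=4 G=9 C=6 → Tm = 2·8 + 4·15 = 76°C.
|ΔTm| = |68 − 76| = 8°C, > 5°C.

|ΔTm| = 8°C; the pair is not acceptable.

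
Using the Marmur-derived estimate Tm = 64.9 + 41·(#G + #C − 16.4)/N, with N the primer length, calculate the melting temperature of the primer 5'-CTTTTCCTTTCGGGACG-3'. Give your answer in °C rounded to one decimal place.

Base counts: A=1, T=7, G=4, C=5; G+C = 9, N = 17.
Tm = 64.9 + 41·(9 − 16.4)/17 = 64.9 + -303.40/17 = 47.1°C.

47.1°C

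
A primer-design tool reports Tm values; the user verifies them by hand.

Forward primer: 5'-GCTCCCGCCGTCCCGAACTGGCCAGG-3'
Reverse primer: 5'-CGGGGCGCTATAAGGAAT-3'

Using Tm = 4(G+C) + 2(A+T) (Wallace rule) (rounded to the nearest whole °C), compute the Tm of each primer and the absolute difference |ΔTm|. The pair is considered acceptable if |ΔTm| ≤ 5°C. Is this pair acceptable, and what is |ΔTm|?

Forward: A=3 T=3 G=8 C=12 → Tm = 2·6 + 4·20 = 92°C.
Reverse: A=5 T=3 G=7 C=3 → Tm = 2·8 + 4·10 = 56°C.
|ΔTm| = |92 − 56| = 36°C, > 5°C.

|ΔTm| = 36°C; the pair is not acceptable.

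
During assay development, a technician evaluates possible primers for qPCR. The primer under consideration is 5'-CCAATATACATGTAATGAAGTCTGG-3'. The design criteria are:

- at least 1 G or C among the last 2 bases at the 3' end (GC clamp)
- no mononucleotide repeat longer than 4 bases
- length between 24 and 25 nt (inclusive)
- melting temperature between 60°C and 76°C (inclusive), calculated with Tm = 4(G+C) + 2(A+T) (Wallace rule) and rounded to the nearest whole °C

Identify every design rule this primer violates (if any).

Meets all criteria.

Base counts: A=9, T=7, G=5, C=4 (length 25).
GC clamp: 3' end GG has 2 G/C ✓
homopolymer run: longest run = 2 ✓
length: length 25 ✓
Tm: Tm = 2·16 + 4·9 = 68°C ✓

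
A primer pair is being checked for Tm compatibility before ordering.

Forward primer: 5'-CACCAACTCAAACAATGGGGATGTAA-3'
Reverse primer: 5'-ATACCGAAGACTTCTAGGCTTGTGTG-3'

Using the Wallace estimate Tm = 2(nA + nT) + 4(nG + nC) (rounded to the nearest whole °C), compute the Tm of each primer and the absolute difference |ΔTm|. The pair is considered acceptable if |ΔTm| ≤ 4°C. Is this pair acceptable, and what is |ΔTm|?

Forward: A=11 T=4 G=5 C=6 → Tm = 2·15 + 4·11 = 74°C.
Reverse: A=6 T=8 G=7 C=5 → Tm = 2·14 + 4·12 = 76°C.
|ΔTm| = |74 − 76| = 2°C, ≤ 4°C.

|ΔTm| = 2°C; the pair is acceptable.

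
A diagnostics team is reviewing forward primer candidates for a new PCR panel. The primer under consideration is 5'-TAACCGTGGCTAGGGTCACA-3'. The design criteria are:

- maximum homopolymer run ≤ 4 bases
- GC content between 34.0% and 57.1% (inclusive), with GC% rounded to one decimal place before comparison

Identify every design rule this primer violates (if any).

Meets all criteria.

Base counts: A=5, T=4, G=6, C=5 (length 20).
homopolymer run: longest run = 3 ✓
GC content: GC 11/20 = 55.0% ✓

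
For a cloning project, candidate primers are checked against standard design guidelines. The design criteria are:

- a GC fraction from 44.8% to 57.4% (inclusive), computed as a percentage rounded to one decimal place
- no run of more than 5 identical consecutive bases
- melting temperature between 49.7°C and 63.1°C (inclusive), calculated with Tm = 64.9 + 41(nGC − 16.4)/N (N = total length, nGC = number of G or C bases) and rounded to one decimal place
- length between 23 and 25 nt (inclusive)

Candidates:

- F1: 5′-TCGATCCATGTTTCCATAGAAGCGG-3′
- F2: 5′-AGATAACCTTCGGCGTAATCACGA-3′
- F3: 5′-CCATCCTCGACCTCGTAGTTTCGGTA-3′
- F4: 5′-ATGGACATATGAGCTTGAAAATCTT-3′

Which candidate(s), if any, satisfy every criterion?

F1 and F2.

F1 (25 nt, A=6 T=7 G=6 C=6): GC 12/25 = 48.0% ✓; longest run = 3 ✓; Tm = 64.9 + 41·(12 − 16.4)/25 = 57.7°C ✓; length 25 ✓ — passes.
F2 (24 nt, A=8 T=5 G=5 C=6): GC 11/24 = 45.8% ✓; longest run = 2 ✓; Tm = 64.9 + 41·(11 − 16.4)/24 = 55.7°C ✓; length 24 ✓ — passes.
F3 (26 nt, A=4 T=8 G=5 C=9): GC 14/26 = 53.8% ✓; longest run = 3 ✓; Tm = 64.9 + 41·(14 − 16.4)/26 = 61.1°C ✓; length 26, outside 23–25 ✗ — fails.
F4 (25 nt, A=9 T=8 G=5 C=3): GC 8/25 = 32.0%, outside 44.8–57.4% ✗; longest run = 4 ✓; Tm = 64.9 + 41·(8 − 16.4)/25 = 51.1°C ✓; length 25 ✓ — fails.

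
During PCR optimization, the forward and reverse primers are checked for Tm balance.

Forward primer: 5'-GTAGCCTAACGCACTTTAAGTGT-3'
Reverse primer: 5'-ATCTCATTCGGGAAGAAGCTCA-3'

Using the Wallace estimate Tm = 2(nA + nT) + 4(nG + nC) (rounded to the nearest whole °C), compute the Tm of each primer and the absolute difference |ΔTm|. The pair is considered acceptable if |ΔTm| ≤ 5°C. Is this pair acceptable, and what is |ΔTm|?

|ΔTm| = 2°C; the pair is acceptable.

Forward: A=6 T=7 G=5 C=5 → Tm = 2·13 + 4·10 = 66°C.
Reverse: A=7 T=5 G=5 C=5 → Tm = 2·12 + 4·10 = 64°C.
|ΔTm| = |66 − 64| = 2°C, ≤ 5°C.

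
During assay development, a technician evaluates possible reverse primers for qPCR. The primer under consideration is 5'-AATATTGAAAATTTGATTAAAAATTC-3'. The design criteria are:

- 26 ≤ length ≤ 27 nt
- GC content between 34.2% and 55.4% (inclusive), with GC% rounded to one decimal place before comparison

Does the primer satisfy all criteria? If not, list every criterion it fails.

Fails: GC content.

Base counts: A=13, T=10, G=2, C=1 (length 26).
length: length 26 ✓
GC content: GC 3/26 = 11.5%, outside 34.2–55.4% ✗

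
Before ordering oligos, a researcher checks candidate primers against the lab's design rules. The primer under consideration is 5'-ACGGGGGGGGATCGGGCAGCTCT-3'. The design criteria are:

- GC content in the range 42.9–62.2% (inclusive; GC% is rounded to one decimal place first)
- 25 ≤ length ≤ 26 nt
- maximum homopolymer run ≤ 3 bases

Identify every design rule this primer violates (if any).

Fails: GC content, length, homopolymer run.

Base counts: A=3, T=3, G=12, C=5 (length 23).
GC content: GC 17/23 = 73.9%, outside 42.9–62.2% ✗
length: length 23, outside 25–26 ✗
homopolymer run: longest run = 8, exceeds 3 ✗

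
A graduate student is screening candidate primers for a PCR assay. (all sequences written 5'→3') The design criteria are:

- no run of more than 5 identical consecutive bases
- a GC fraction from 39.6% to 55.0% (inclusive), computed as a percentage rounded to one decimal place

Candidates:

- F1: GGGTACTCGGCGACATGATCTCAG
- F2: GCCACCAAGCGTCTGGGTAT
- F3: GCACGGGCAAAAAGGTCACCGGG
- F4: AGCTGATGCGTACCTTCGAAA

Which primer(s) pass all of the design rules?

F4 only.

F1 (24 nt, A=5 T=5 G=8 C=6): longest run = 3 ✓; GC 14/24 = 58.3%, outside 39.6–55.0% ✗ — fails.
F2 (20 nt, A=4 T=4 G=6 C=6): longest run = 3 ✓; GC 12/20 = 60.0%, outside 39.6–55.0% ✗ — fails.
F3 (23 nt, A=7 T=1 G=9 C=6): longest run = 5 ✓; GC 15/23 = 65.2%, outside 39.6–55.0% ✗ — fails.
F4 (21 nt, A=6 T=5 G=5 C=5): longest run = 3 ✓; GC 10/21 = 47.6% ✓ — passes.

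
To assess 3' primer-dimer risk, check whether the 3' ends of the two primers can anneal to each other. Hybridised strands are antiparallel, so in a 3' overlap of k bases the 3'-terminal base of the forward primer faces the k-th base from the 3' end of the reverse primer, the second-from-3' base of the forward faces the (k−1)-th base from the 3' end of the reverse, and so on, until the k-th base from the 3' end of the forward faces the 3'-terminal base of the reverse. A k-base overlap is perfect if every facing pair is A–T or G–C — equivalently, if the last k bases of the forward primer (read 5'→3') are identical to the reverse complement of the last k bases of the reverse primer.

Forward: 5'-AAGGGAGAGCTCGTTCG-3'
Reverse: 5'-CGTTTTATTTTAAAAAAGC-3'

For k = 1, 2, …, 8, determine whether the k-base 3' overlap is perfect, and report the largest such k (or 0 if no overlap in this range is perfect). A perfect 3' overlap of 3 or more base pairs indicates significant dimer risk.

Last 8 bases (5'→3') — forward …CTCGTTCG, reverse …AAAAAAGC.
Reverse complement of the reverse primer's last 8 bases: GCTTTTTT; its first k bases are the reverse complement of the reverse primer's last k bases, so a perfect k-base overlap needs the forward primer's last k bases to equal them.
Comparing (forward last k vs required): k=1: G vs G ✓; k=2: CG vs GC ✗; k=3: TCG vs GCT ✗; k=4: TTCG vs GCTT ✗; k=5: GTTCG vs GCTTT ✗; k=6: CGTTCG vs GCTTTT ✗; k=7: TCGTTCG vs GCTTTTT ✗; k=8: CTCGTTCG vs GCTTTTTT ✗.
Only k = 1 is perfect, so the longest perfect 3' overlap is 1.

Longest perfect overlap: 1 complementary base pair; below the dimer-risk threshold (threshold 3).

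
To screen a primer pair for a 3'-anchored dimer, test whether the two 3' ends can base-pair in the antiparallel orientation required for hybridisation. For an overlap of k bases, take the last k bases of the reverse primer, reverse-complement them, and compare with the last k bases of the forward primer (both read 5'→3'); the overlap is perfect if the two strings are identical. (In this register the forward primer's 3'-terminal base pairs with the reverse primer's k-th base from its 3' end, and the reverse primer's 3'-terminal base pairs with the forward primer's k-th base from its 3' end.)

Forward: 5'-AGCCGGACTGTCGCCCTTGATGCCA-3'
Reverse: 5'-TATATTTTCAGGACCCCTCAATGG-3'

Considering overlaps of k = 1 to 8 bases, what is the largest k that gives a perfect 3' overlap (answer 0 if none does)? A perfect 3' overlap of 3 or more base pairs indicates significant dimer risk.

Longest perfect overlap: 3 complementary base pairs; significant dimer risk (threshold 3).

Last 8 bases (5'→3') — forward …TGATGCCA, reverse …CTCAATGG.
Reverse complement of the reverse primer's last 8 bases: CCATTGAG; its first k bases are the reverse complement of the reverse primer's last k bases, so a perfect k-base overlap needs the forward primer's last k bases to equal them.
Comparing (forward last k vs required): k=1: A vs C ✗; k=2: CA vs CC ✗; k=3: CCA vs CCA ✓; k=4: GCCA vs CCAT ✗; k=5: TGCCA vs CCATT ✗; k=6: ATGCCA vs CCATTG ✗; k=7: GATGCCA vs CCATTGA ✗; k=8: TGATGCCA vs CCATTGAG ✗.
Only k = 3 is perfect, so the longest perfect 3' overlap is 3.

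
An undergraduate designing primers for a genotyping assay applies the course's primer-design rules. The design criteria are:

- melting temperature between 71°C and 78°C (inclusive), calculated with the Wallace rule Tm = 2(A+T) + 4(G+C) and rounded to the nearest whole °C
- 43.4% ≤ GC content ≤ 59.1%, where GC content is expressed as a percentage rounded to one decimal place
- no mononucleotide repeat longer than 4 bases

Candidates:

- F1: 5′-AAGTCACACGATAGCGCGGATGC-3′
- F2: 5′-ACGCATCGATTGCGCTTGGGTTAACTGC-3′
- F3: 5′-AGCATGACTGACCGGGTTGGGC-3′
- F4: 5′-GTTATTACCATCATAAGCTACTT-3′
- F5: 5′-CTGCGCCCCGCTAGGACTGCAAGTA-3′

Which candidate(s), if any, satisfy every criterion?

F1 only.

F1 (23 nt, A=7 T=3 G=7 C=6): Tm = 2·10 + 4·13 = 72°C ✓; GC 13/23 = 56.5% ✓; longest run = 2 ✓ — passes.
F2 (28 nt, A=5 T=8 G=8 C=7): Tm = 2·13 + 4·15 = 86°C, outside 71–78°C ✗; GC 15/28 = 53.6% ✓; longest run = 3 ✓ — fails.
F3 (22 nt, A=4 T=4 G=9 C=5): Tm = 2·8 + 4·14 = 72°C ✓; GC 14/22 = 63.6%, outside 43.4–59.1% ✗; longest run = 3 ✓ — fails.
F4 (23 nt, A=7 T=9 G=2 C=5): Tm = 2·16 + 4·7 = 60°C, outside 71–78°C ✗; GC 7/23 = 30.4%, outside 43.4–59.1% ✗; longest run = 2 ✓ — fails.
F5 (25 nt, A=5 T=4 G=7 C=9): Tm = 2·9 + 4·16 = 82°C, outside 71–78°C ✗; GC 16/25 = 64.0%, outside 43.4–59.1% ✗; longest run = 4 ✓ — fails.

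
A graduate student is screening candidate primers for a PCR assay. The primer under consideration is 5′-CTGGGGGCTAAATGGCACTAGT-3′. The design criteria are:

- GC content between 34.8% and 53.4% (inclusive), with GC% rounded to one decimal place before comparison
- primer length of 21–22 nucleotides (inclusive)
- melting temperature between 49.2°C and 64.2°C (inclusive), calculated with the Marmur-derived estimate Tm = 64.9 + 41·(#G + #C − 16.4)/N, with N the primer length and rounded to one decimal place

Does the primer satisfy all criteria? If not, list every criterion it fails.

Fails: GC content.

Base counts: A=5, T=5, G=8, C=4 (length 22).
GC content: GC 12/22 = 54.5%, outside 34.8–53.4% ✗
length: length 22 ✓
Tm: Tm = 64.9 + 41·(12 − 16.4)/22 = 56.7°C ✓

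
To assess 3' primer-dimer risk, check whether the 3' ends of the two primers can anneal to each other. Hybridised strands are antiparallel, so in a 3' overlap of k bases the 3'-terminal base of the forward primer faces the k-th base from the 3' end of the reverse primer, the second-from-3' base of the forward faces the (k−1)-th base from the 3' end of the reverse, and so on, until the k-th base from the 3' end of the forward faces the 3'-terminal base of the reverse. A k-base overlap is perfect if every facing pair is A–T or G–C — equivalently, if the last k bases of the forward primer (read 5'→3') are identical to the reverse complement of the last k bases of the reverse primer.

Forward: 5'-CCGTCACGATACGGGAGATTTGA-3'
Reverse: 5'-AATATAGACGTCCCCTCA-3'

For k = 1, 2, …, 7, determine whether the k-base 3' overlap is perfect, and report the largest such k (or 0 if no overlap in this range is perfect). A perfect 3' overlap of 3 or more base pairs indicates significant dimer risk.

Last 7 bases (5'→3') — forward …GATTTGA, reverse …CCCCTCA.
Reverse complement of the reverse primer's last 7 bases: TGAGGGG; its first k bases are the reverse complement of the reverse primer's last k bases, so a perfect k-base overlap needs the forward primer's last k bases to equal them.
Comparing (forward last k vs required): k=1: A vs T ✗; k=2: GA vs TG ✗; k=3: TGA vs TGA ✓; k=4: TTGA vs TGAG ✗; k=5: TTTGA vs TGAGG ✗; k=6: ATTTGA vs TGAGGG ✗; k=7: GATTTGA vs TGAGGGG ✗.
Only k = 3 is perfect, so the longest perfect 3' overlap is 3.

Longest perfect overlap: 3 complementary base pairs; significant dimer risk (threshold 3).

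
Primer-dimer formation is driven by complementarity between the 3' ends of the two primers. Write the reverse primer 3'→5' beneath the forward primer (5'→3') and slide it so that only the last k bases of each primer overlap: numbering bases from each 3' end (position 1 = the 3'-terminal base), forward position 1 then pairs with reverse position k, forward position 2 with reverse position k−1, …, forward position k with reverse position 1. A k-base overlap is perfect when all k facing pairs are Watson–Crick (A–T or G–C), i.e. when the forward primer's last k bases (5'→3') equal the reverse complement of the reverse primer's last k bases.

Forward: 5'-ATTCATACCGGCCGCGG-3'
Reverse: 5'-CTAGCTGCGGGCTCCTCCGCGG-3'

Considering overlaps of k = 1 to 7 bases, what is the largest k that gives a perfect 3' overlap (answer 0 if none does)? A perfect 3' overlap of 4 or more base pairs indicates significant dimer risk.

Longest perfect overlap: 6 complementary base pairs; significant dimer risk (threshold 4).

Last 7 bases (5'→3') — forward …GCCGCGG, reverse …TCCGCGG.
Reverse complement of the reverse primer's last 7 bases: CCGCGGA; its first k bases are the reverse complement of the reverse primer's last k bases, so a perfect k-base overlap needs the forward primer's last k bases to equal them.
Comparing (forward last k vs required): k=1: G vs C ✗; k=2: GG vs CC ✗; k=3: CGG vs CCG ✗; k=4: GCGG vs CCGC ✗; k=5: CGCGG vs CCGCG ✗; k=6: CCGCGG vs CCGCGG ✓; k=7: GCCGCGG vs CCGCGGA ✗.
Only k = 6 is perfect, so the longest perfect 3' overlap is 6.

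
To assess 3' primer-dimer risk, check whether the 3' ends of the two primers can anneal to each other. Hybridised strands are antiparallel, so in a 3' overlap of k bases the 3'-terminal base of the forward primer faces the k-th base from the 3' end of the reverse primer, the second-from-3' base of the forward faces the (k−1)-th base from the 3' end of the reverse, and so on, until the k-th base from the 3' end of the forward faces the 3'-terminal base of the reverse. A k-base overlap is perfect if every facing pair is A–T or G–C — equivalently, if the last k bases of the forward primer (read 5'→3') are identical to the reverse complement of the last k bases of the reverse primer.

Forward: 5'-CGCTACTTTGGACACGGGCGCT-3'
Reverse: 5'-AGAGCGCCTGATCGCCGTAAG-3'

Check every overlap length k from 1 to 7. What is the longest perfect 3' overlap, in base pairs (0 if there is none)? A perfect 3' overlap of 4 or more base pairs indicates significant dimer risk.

Longest perfect overlap: 2 complementary base pairs; below the dimer-risk threshold (threshold 4).

Last 7 bases (5'→3') — forward …GGGCGCT, reverse …CCGTAAG.
Reverse complement of the reverse primer's last 7 bases: CTTACGG; its first k bases are the reverse complement of the reverse primer's last k bases, so a perfect k-base overlap needs the forward primer's last k bases to equal them.
Comparing (forward last k vs required): k=1: T vs C ✗; k=2: CT vs CT ✓; k=3: GCT vs CTT ✗; k=4: CGCT vs CTTA ✗; k=5: GCGCT vs CTTAC ✗; k=6: GGCGCT vs CTTACG ✗; k=7: GGGCGCT vs CTTACGG ✗.
Only k = 2 is perfect, so the longest perfect 3' overlap is 2.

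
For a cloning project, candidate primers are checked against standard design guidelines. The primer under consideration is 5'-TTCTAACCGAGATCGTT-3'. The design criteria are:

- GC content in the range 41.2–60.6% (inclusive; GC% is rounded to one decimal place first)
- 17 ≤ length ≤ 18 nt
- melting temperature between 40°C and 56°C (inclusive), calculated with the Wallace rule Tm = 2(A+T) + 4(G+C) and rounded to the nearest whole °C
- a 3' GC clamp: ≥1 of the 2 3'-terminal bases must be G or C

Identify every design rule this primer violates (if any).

Base counts: A=4, T=6, G=3, C=4 (length 17).
GC content: GC 7/17 = 41.2% ✓
length: length 17 ✓
Tm: Tm = 2·10 + 4·7 = 48°C ✓
GC clamp: 3' end TT has 0 G/C, need ≥1 ✗

Fails: GC clamp.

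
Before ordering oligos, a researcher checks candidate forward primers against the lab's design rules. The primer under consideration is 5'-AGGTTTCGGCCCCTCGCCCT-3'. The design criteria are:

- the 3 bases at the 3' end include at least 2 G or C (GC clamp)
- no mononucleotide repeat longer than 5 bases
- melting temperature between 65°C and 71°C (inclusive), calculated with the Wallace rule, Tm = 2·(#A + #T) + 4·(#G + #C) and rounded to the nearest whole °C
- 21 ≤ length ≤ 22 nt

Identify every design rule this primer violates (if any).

Base counts: A=1, T=5, G=5, C=9 (length 20).
GC clamp: 3' end CCT has 2 G/C ✓
homopolymer run: longest run = 4 ✓
Tm: Tm = 2·6 + 4·14 = 68°C ✓
length: length 20, outside 21–22 ✗

Fails: length.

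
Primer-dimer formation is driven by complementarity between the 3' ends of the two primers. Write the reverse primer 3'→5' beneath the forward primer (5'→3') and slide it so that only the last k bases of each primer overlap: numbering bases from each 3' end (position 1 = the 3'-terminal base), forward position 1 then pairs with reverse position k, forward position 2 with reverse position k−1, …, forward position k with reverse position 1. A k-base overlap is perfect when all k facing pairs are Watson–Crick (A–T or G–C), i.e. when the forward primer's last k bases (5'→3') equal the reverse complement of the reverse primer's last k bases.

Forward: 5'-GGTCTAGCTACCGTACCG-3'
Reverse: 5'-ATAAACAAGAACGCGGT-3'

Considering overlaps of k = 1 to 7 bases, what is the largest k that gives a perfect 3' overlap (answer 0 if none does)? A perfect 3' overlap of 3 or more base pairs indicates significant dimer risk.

Longest perfect overlap: 4 complementary base pairs; significant dimer risk (threshold 3).

Last 7 bases (5'→3') — forward …CGTACCG, reverse …ACGCGGT.
Reverse complement of the reverse primer's last 7 bases: ACCGCGT; its first k bases are the reverse complement of the reverse primer's last k bases, so a perfect k-base overlap needs the forward primer's last k bases to equal them.
Comparing (forward last k vs required): k=1: G vs A ✗; k=2: CG vs AC ✗; k=3: CCG vs ACC ✗; k=4: ACCG vs ACCG ✓; k=5: TACCG vs ACCGC ✗; k=6: GTACCG vs ACCGCG ✗; k=7: CGTACCG vs ACCGCGT ✗.
Only k = 4 is perfect, so the longest perfect 3' overlap is 4.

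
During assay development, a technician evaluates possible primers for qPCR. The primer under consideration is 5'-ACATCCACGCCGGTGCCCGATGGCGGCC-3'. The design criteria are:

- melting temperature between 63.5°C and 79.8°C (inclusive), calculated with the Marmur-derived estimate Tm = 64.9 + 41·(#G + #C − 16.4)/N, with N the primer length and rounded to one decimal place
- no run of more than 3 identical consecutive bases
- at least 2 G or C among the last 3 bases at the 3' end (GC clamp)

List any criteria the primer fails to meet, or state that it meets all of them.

Meets all criteria.

Base counts: A=4, T=3, G=9, C=12 (length 28).
Tm: Tm = 64.9 + 41·(21 − 16.4)/28 = 71.6°C ✓
homopolymer run: longest run = 3 ✓
GC clamp: 3' end GCC has 3 G/C ✓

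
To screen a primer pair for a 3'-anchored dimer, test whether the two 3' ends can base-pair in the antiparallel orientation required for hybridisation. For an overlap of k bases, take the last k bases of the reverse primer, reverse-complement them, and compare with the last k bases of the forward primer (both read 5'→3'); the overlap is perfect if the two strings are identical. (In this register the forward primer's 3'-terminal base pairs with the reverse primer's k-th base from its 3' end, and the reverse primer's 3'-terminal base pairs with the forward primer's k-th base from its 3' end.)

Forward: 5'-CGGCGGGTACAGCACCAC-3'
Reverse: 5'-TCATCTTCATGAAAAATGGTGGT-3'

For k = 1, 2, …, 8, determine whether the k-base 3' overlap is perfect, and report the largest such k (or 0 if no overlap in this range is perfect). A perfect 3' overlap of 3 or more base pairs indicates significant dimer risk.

Last 8 bases (5'→3') — forward …AGCACCAC, reverse …ATGGTGGT.
Reverse complement of the reverse primer's last 8 bases: ACCACCAT; its first k bases are the reverse complement of the reverse primer's last k bases, so a perfect k-base overlap needs the forward primer's last k bases to equal them.
Comparing (forward last k vs required): k=1: C vs A ✗; k=2: AC vs AC ✓; k=3: CAC vs ACC ✗; k=4: CCAC vs ACCA ✗; k=5: ACCAC vs ACCAC ✓; k=6: CACCAC vs ACCACC ✗; k=7: GCACCAC vs ACCACCA ✗; k=8: AGCACCAC vs ACCACCAT ✗.
Perfect overlaps at k = 2, 5; the largest is 5.

Longest perfect overlap: 5 complementary base pairs; significant dimer risk (threshold 3).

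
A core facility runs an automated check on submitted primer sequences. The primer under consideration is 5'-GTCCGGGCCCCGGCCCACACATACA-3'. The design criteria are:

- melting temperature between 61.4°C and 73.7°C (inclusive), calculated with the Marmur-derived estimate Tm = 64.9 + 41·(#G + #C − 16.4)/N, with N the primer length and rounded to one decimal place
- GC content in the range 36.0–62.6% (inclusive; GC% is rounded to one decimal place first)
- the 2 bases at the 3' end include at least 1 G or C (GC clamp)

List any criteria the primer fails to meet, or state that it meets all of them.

Base counts: A=5, T=2, G=6, C=12 (length 25).
Tm: Tm = 64.9 + 41·(18 − 16.4)/25 = 67.5°C ✓
GC content: GC 18/25 = 72.0%, outside 36.0–62.6% ✗
GC clamp: 3' end CA has 1 G/C ✓

Fails: GC content.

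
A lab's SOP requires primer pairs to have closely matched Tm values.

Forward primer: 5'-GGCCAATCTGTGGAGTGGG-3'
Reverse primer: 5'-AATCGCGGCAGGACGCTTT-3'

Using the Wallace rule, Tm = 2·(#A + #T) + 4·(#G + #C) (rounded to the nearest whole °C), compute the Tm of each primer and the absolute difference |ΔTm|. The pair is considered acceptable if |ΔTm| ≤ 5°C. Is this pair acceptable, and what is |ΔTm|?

Forward: A=3 T=4 G=9 C=3 → Tm = 2·7 + 4·12 = 62°C.
Reverse: A=4 T=4 G=6 C=5 → Tm = 2·8 + 4·11 = 60°C.
|ΔTm| = |62 − 60| = 2°C, ≤ 5°C.

|ΔTm| = 2°C; the pair is acceptable.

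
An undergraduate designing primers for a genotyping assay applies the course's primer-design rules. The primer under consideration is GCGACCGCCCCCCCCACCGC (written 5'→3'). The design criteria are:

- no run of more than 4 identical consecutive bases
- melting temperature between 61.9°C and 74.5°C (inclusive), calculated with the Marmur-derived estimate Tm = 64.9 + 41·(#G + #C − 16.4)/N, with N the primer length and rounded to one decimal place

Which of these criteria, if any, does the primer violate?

Fails: homopolymer run.

Base counts: A=2, T=0, G=4, C=14 (length 20).
homopolymer run: longest run = 8, exceeds 4 ✗
Tm: Tm = 64.9 + 41·(18 − 16.4)/20 = 68.2°C ✓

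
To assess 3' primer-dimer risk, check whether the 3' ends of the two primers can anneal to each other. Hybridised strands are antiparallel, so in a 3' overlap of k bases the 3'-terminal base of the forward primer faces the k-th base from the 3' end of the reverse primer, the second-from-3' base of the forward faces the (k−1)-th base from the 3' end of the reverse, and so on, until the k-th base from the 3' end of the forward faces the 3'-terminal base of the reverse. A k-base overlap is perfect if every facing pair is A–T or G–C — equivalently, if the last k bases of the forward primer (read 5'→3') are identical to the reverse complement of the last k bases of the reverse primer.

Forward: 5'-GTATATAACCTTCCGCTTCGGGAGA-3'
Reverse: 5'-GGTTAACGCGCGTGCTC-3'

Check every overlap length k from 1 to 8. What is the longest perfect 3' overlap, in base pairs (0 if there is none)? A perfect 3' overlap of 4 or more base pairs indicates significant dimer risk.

Longest perfect overlap: 2 complementary base pairs; below the dimer-risk threshold (threshold 4).

Last 8 bases (5'→3') — forward …TCGGGAGA, reverse …GCGTGCTC.
Reverse complement of the reverse primer's last 8 bases: GAGCACGC; its first k bases are the reverse complement of the reverse primer's last k bases, so a perfect k-base overlap needs the forward primer's last k bases to equal them.
Comparing (forward last k vs required): k=1: A vs G ✗; k=2: GA vs GA ✓; k=3: AGA vs GAG ✗; k=4: GAGA vs GAGC ✗; k=5: GGAGA vs GAGCA ✗; k=6: GGGAGA vs GAGCAC ✗; k=7: CGGGAGA vs GAGCACG ✗; k=8: TCGGGAGA vs GAGCACGC ✗.
Only k = 2 is perfect, so the longest perfect 3' overlap is 2.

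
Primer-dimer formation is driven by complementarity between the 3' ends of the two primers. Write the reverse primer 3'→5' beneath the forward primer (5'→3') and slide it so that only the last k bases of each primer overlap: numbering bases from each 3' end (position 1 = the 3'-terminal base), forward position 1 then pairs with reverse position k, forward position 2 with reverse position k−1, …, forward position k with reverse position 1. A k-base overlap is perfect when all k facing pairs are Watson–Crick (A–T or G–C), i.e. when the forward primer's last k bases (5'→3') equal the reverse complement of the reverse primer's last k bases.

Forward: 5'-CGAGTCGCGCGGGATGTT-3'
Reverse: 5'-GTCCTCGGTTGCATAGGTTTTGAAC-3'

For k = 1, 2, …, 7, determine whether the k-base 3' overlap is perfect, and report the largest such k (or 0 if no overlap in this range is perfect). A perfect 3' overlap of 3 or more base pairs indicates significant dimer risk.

Longest perfect overlap: 3 complementary base pairs; significant dimer risk (threshold 3).

Last 7 bases (5'→3') — forward …GGATGTT, reverse …TTTGAAC.
Reverse complement of the reverse primer's last 7 bases: GTTCAAA; its first k bases are the reverse complement of the reverse primer's last k bases, so a perfect k-base overlap needs the forward primer's last k bases to equal them.
Comparing (forward last k vs required): k=1: T vs G ✗; k=2: TT vs GT ✗; k=3: GTT vs GTT ✓; k=4: TGTT vs GTTC ✗; k=5: ATGTT vs GTTCA ✗; k=6: GATGTT vs GTTCAA ✗; k=7: GGATGTT vs GTTCAAA ✗.
Only k = 3 is perfect, so the longest perfect 3' overlap is 3.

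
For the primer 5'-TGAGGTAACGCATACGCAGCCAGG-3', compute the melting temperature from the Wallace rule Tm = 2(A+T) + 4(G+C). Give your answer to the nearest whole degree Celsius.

Base counts: A=7, T=3, G=8, C=6 (length 24).
Tm = 2·(7+3) + 4·(8+6) = 2·10 + 4·14 = 20 + 56 = 76°C.

76°C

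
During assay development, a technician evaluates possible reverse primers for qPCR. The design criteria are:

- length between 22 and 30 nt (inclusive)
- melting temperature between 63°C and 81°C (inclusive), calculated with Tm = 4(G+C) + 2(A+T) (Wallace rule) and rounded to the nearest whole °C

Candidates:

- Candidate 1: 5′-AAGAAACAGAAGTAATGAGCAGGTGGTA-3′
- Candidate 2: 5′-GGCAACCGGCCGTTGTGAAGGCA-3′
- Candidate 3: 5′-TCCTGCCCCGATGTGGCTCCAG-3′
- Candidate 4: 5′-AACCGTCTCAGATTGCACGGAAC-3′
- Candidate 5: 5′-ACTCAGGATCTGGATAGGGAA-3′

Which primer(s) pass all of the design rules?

Candidate 1 (28 nt, A=13 T=4 G=9 C=2): length 28 ✓; Tm = 2·17 + 4·11 = 78°C ✓ — passes.
Candidate 2 (23 nt, A=5 T=3 G=9 C=6): length 23 ✓; Tm = 2·8 + 4·15 = 76°C ✓ — passes.
Candidate 3 (22 nt, A=2 T=5 G=6 C=9): length 22 ✓; Tm = 2·7 + 4·15 = 74°C ✓ — passes.
Candidate 4 (23 nt, A=7 T=4 G=5 C=7): length 23 ✓; Tm = 2·11 + 4·12 = 70°C ✓ — passes.
Candidate 5 (21 nt, A=7 T=4 G=7 C=3): length 21, outside 22–30 ✗; Tm = 2·11 + 4·10 = 62°C, outside 63–81°C ✗ — fails.

Candidate 1, Candidate 2, Candidate 3 and Candidate 4.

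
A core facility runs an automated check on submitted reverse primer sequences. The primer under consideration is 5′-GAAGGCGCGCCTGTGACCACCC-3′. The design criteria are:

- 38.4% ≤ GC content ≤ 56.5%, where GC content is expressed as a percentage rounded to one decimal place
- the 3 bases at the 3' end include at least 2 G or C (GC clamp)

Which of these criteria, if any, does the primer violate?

Base counts: A=4, T=2, G=7, C=9 (length 22).
GC content: GC 16/22 = 72.7%, outside 38.4–56.5% ✗
GC clamp: 3' end CCC has 3 G/C ✓

Fails: GC content.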